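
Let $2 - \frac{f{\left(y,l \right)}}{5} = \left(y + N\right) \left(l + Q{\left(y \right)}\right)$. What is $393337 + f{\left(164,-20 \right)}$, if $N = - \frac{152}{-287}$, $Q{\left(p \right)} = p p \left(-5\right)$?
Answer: $\frac{31868340589}{287} \approx 1.1104 \cdot 10^{8}$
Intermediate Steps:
$Q{\left(p \right)} = - 5 p^{2}$ ($Q{\left(p \right)} = p^{2} \left(-5\right) = - 5 p^{2}$)
$N = \frac{152}{287}$ ($N = \left(-152\right) \left(- \frac{1}{287}\right) = \frac{152}{287} \approx 0.52962$)
$f{\left(y,l \right)} = 10 - 5 \left(\frac{152}{287} + y\right) \left(l - 5 y^{2}\right)$ ($f{\left(y,l \right)} = 10 - 5 \left(y + \frac{152}{287}\right) \left(l - 5 y^{2}\right) = 10 - 5 \left(\frac{152}{287} + y\right) \left(l - 5 y^{2}\right)$)
$393337 + f{\left(164,-20 \right)} = 393337 + \left(10 + 25 \cdot 164^{3} - - \frac{15200}{287} + \frac{3800 \cdot 164^{2}}{287} - \left(-100\right) 164\right) = 393337 + \left(10 + 25 \cdot 4410944 + \frac{15200}{287} + \frac{3800}{287} \cdot 26896 + 16400\right) = 393337 + \left(10 + 110273600 + \frac{15200}{287} + \frac{2492800}{7} + 16400\right) = 393337 + \frac{31755452870}{287} = \frac{31868340589}{287}$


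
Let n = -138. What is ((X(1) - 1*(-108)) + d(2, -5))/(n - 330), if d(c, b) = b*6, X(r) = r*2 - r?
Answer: -79/468 ≈ -0.16880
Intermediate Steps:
X(r) = r (X(r) = 2*r - r = r)
d(c, b) = 6*b
((X(1) - 1*(-108)) + d(2, -5))/(n - 330) = ((1 - 1*(-108)) + 6*(-5))/(-138 - 330) = ((1 + 108) - 30)/(-468) = (109 - 30)*(-1/468) = 79*(-1/468) = -79/468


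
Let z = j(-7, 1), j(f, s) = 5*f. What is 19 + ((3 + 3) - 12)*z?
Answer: 229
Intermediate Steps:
z = -35 (z = 5*(-7) = -35)
19 + ((3 + 3) - 12)*z = 19 + ((3 + 3) - 12)*(-35) = 19 + (6 - 12)*(-35) = 19 - 6*(-35) = 19 + 210 = 229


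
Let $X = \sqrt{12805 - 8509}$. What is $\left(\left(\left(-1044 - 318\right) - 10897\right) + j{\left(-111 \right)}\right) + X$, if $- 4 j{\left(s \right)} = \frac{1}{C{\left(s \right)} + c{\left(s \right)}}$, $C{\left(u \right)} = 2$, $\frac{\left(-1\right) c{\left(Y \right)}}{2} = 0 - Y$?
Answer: $- \frac{10787919}{880} + 2 \sqrt{1074} \approx -12193.0$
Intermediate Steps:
$c{\left(Y \right)} = 2 Y$ ($c{\left(Y \right)} = - 2 \left(0 - Y\right) = - 2 \left(- Y\right) = 2 Y$)
$X = 2 \sqrt{1074}$ ($X = \sqrt{4296} = 2 \sqrt{1074} \approx 65.544$)
$j{\left(s \right)} = - \frac{1}{4 \left(2 + 2 s\right)}$
$\left(\left(\left(-1044 - 318\right) - 10897\right) + j{\left(-111 \right)}\right) + X = \left(\left(\left(-1044 - 318\right) - 10897\right) - \frac{1}{8 + 8 \left(-111\right)}\right) + 2 \sqrt{1074} = \left(\left(-1362 - 10897\right) - \frac{1}{8 - 888}\right) + 2 \sqrt{1074} = \left(-12259 - \frac{1}{-880}\right) + 2 \sqrt{1074} = \left(-12259 - - \frac{1}{880}\right) + 2 \sqrt{1074} = \left(-12259 + \frac{1}{880}\right) + 2 \sqrt{1074} = - \frac{10787919}{880} + 2 \sqrt{1074}$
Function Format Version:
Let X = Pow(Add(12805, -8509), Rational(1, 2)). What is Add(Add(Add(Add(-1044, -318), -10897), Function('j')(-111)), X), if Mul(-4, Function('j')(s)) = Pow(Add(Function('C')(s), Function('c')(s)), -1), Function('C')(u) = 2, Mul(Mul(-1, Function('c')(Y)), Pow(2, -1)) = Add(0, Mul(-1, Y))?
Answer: Add(Rational(-10787919, 880), Mul(2, Pow(1074, Rational(1, 2)))) ≈ -12193.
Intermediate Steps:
Function('c')(Y) = Mul(2, Y) (Function('c')(Y) = Mul(-2, Add(0, Mul(-1, Y))) = Mul(-2, Mul(-1, Y)) = Mul(2, Y))
X = Mul(2, Pow(1074, Rational(1, 2))) (X = Pow(4296, Rational(1, 2)) = Mul(2, Pow(1074, Rational(1, 2))) ≈ 65.544)
Function('j')(s) = Mul(Rational(-1, 4), Pow(Add(2, Mul(2, s)), -1))
Add(Add(Add(Add(-1044, -318), -10897), Function('j')(-111)), X) = Add(Add(Add(Add(-1044, -318), -10897), Mul(-1, Pow(Add(8, Mul(8, -111)), -1))), Mul(2, Pow(1074, Rational(1, 2)))) = Add(Add(Add(-1362, -10897), Mul(-1, Pow(Add(8, -888), -1))), Mul(2, Pow(1074, Rational(1, 2)))) = Add(Add(-12259, Mul(-1, Pow(-880, -1))), Mul(2, Pow(1074, Rational(1, 2)))) = Add(Add(-12259, Mul(-1, Rational(-1, 880))), Mul(2, Pow(1074, Rational(1, 2)))) = Add(Add(-12259, Rational(1, 880)), Mul(2, Pow(1074, Rational(1, 2)))) = Add(Rational(-10787919, 880), Mul(2, Pow(1074, Rational(1, 2))))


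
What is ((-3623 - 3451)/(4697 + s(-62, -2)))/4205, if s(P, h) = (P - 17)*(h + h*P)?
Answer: 262/769515 ≈ 0.00034047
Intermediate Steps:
s(P, h) = (-17 + P)*(h + P*h)
((-3623 - 3451)/(4697 + s(-62, -2)))/4205 = ((-3623 - 3451)/(4697 - 2*(-17 + (-62)² - 16*(-62))))/4205 = -7074/(4697 - 2*(-17 + 3844 + 992))*(1/4205) = -7074/(4697 - 2*4819)*(1/4205) = -7074/(4697 - 9638)*(1/4205) = -7074/(-4941)*(1/4205) = -7074*(-1/4941)*(1/4205) = (262/183)*(1/4205) = 262/769515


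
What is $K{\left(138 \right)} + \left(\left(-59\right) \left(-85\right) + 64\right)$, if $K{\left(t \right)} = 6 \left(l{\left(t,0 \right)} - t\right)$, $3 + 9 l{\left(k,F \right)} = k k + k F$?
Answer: $16945$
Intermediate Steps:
$l{\left(k,F \right)} = - \frac{1}{3} + \frac{k^{2}}{9} + \frac{F k}{9}$ ($l{\left(k,F \right)} = - \frac{1}{3} + \frac{k k + k F}{9} = - \frac{1}{3} + \frac{k^{2} + F k}{9} = - \frac{1}{3} + \left(\frac{k^{2}}{9} + \frac{F k}{9}\right) = - \frac{1}{3} + \frac{k^{2}}{9} + \frac{F k}{9}$)
$K{\left(t \right)} = -2 - 6 t + \frac{2 t^{2}}{3}$ ($K{\left(t \right)} = 6 \left(\left(- \frac{1}{3} + \frac{t^{2}}{9} + \frac{1}{9} \cdot 0 t\right) - t\right) = 6 \left(\left(- \frac{1}{3} + \frac{t^{2}}{9} + 0\right) - t\right) = 6 \left(\left(- \frac{1}{3} + \frac{t^{2}}{9}\right) - t\right) = 6 \left(- \frac{1}{3} - t + \frac{t^{2}}{9}\right) = -2 - 6 t + \frac{2 t^{2}}{3}$)
$K{\left(138 \right)} + \left(\left(-59\right) \left(-85\right) + 64\right) = \left(-2 - 828 + \frac{2 \cdot 138^{2}}{3}\right) + \left(\left(-59\right) \left(-85\right) + 64\right) = \left(-2 - 828 + \frac{2}{3} \cdot 19044\right) + \left(5015 + 64\right) = \left(-2 - 828 + 12696\right) + 5079 = 11866 + 5079 = 16945$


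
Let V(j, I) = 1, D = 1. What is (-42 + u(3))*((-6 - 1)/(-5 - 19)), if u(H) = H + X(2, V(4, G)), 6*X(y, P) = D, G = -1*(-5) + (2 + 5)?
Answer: -1631/144 ≈ -11.326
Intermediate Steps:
G = 12 (G = 5 + 7 = 12)
X(y, P) = 1/6 (X(y, P) = (1/6)*1 = 1/6)
u(H) = 1/6 + H (u(H) = H + 1/6 = 1/6 + H)
(-42 + u(3))*((-6 - 1)/(-5 - 19)) = (-42 + (1/6 + 3))*((-6 - 1)/(-5 - 19)) = (-42 + 19/6)*(-7/(-24)) = -(-1631)*(-1)/(6*24) = -233/6*7/24 = -1631/144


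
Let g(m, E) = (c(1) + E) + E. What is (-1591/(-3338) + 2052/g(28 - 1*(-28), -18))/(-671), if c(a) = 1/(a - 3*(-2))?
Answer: 47547691/562189298 ≈ 0.084576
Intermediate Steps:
c(a) = 1/(6 + a) (c(a) = 1/(a + 6) = 1/(6 + a))
g(m, E) = 1/7 + 2*E (g(m, E) = (1/(6 + 1) + E) + E = (1/7 + E) + E = 1/7 + 2*E)
(-1591/(-3338) + 2052/g(28 - 1*(-28), -18))/(-671) = (-1591/(-3338) + 2052/(1/7 + 2*(-18)))/(-671) = (-1591*(-1/3338) + 2052/(1/7 - 36))*(-1/671) = (1591/3338 + 2052/(-251/7))*(-1/671) = (1591/3338 + 2052*(-7/251))*(-1/671) = (1591/3338 - 14364/251)*(-1/671) = -47547691/837838*(-1/671) = 47547691/562189298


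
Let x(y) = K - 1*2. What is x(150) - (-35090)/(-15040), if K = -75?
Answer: -119317/1504 ≈ -79.333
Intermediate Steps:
x(y) = -77 (x(y) = -75 - 1*2 = -75 - 2 = -77)
x(150) - (-35090)/(-15040) = -77 - (-35090)/(-15040) = -77 - (-35090)*(-1)/15040 = -77 - 1*3509/1504 = -77 - 3509/1504 = -119317/1504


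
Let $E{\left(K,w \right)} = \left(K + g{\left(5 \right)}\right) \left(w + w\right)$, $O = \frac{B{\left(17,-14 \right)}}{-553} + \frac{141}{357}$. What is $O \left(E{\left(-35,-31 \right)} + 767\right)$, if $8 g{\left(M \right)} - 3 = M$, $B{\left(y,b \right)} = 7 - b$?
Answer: $\frac{9648500}{9401} \approx 1026.3$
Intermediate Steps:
$g{\left(M \right)} = \frac{3}{8} + \frac{M}{8}$
$O = \frac{3356}{9401}$ ($O = \frac{7 - -14}{-553} + \frac{141}{357} = \left(7 + 14\right) \left(- \frac{1}{553}\right) + 141 \cdot \frac{1}{357} = 21 \left(- \frac{1}{553}\right) + \frac{47}{119} = - \frac{3}{79} + \frac{47}{119} = \frac{3356}{9401} \approx 0.35698$)
$E{\left(K,w \right)} = 2 w \left(1 + K\right)$ ($E{\left(K,w \right)} = \left(K + \left(\frac{3}{8} + \frac{1}{8} \cdot 5\right)\right) \left(w + w\right) = \left(K + \left(\frac{3}{8} + \frac{5}{8}\right)\right) 2 w = \left(K + 1\right) 2 w = \left(1 + K\right) 2 w = 2 w \left(1 + K\right)$)
$O \left(E{\left(-35,-31 \right)} + 767\right) = \frac{3356 \left(2 \left(-31\right) \left(1 - 35\right) + 767\right)}{9401} = \frac{3356 \left(2 \left(-31\right) \left(-34\right) + 767\right)}{9401} = \frac{3356 \left(2108 + 767\right)}{9401} = \frac{3356}{9401} \cdot 2875 = \frac{9648500}{9401}$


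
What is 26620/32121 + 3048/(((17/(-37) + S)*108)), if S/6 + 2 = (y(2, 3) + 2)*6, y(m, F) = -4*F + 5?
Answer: 156019558/228733641 ≈ 0.68210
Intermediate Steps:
y(m, F) = 5 - 4*F
S = -192 (S = -12 + 6*(((5 - 4*3) + 2)*6) = -12 + 6*(((5 - 12) + 2)*6) = -12 + 6*((-7 + 2)*6) = -12 + 6*(-5*6) = -12 + 6*(-30) = -12 - 180 = -192)
26620/32121 + 3048/(((17/(-37) + S)*108)) = 26620/32121 + 3048/(((17/(-37) - 192)*108)) = 26620*(1/32121) + 3048/(((17*(-1/37) - 192)*108)) = 26620/32121 + 3048/(((-17/37 - 192)*108)) = 26620/32121 + 3048/((-7121/37*108)) = 26620/32121 + 3048/(-769068/37) = 26620/32121 + 3048*(-37/769068) = 26620/32121 - 9398/64089 = 156019558/228733641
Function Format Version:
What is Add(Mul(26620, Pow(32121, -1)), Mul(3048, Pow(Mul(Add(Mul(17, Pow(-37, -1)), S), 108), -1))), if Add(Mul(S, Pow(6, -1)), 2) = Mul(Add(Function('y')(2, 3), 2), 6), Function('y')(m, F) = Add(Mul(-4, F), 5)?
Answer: Rational(156019558, 228733641) ≈ 0.68210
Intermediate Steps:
Function('y')(m, F) = Add(5, Mul(-4, F))
S = -192 (S = Add(-12, Mul(6, Mul(Add(Add(5, Mul(-4, 3)), 2), 6))) = Add(-12, Mul(6, Mul(Add(Add(5, -12), 2), 6))) = Add(-12, Mul(6, Mul(Add(-7, 2), 6))) = Add(-12, Mul(6, Mul(-5, 6))) = Add(-12, Mul(6, -30)) = Add(-12, -180) = -192)
Add(Mul(26620, Pow(32121, -1)), Mul(3048, Pow(Mul(Add(Mul(17, Pow(-37, -1)), S), 108), -1))) = Add(Mul(26620, Pow(32121, -1)), Mul(3048, Pow(Mul(Add(Mul(17, Pow(-37, -1)), -192), 108), -1))) = Add(Mul(26620, Rational(1, 32121)), Mul(3048, Pow(Mul(Add(Mul(17, Rational(-1, 37)), -192), 108), -1))) = Add(Rational(26620, 32121), Mul(3048, Pow(Mul(Add(Rational(-17, 37), -192), 108), -1))) = Add(Rational(26620, 32121), Mul(3048, Pow(Mul(Rational(-7121, 37), 108), -1))) = Add(Rational(26620, 32121), Mul(3048, Pow(Rational(-769068, 37), -1))) = Add(Rational(26620, 32121), Mul(3048, Rational(-37, 769068))) = Add(Rational(26620, 32121), Rational(-9398, 64089)) = Rational(156019558, 228733641)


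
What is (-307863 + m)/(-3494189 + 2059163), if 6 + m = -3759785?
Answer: 2033827/717513 ≈ 2.8345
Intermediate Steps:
m = -3759791 (m = -6 - 3759785 = -3759791)
(-307863 + m)/(-3494189 + 2059163) = (-307863 - 3759791)/(-3494189 + 2059163) = -4067654/(-1435026) = -4067654*(-1/1435026) = 2033827/717513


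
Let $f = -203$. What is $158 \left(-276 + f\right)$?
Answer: $-75682$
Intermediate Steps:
$158 \left(-276 + f\right) = 158 \left(-276 - 203\right) = 158 \left(-479\right) = -75682$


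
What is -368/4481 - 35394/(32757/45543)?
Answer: -2407718421226/48928039 ≈ -49209.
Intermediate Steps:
-368/4481 - 35394/(32757/45543) = -368*1/4481 - 35394/(32757*(1/45543)) = -368/4481 - 35394/10919/15181 = -368/4481 - 35394*15181/10919 = -368/4481 - 537316314/10919 = -2407718421226/48928039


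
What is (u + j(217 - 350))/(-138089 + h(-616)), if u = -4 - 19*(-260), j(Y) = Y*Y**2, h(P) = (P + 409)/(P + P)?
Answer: 70545552/4149401 ≈ 17.001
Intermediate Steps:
h(P) = (409 + P)/(2*P) (h(P) = (409 + P)/((2*P)) = (409 + P)*(1/(2*P)) = (409 + P)/(2*P))
j(Y) = Y**3
u = 4936 (u = -4 + 4940 = 4936)
(u + j(217 - 350))/(-138089 + h(-616)) = (4936 + (217 - 350)**3)/(-138089 + (1/2)*(409 - 616)/(-616)) = (4936 + (-133)**3)/(-138089 + (1/2)*(-1/616)*(-207)) = (4936 - 2352637)/(-138089 + 207/1232) = -2347701/(-170125441/1232) = -2347701*(-1232/170125441) = 70545552/4149401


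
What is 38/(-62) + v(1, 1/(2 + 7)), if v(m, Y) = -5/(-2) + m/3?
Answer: 413/186 ≈ 2.2204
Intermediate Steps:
v(m, Y) = 5/2 + m/3 (v(m, Y) = -5*(-½) + m*(⅓) = 5/2 + m/3)
38/(-62) + v(1, 1/(2 + 7)) = 38/(-62) + (5/2 + (⅓)*1) = -1/62*38 + (5/2 + ⅓) = -19/31 + 17/6 = 413/186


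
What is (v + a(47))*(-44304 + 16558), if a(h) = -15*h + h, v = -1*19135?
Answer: 549176578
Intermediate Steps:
v = -19135
a(h) = -14*h
(v + a(47))*(-44304 + 16558) = (-19135 - 14*47)*(-44304 + 16558) = (-19135 - 658)*(-27746) = -19793*(-27746) = 549176578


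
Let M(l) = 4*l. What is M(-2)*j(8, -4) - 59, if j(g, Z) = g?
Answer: -123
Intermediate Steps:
M(-2)*j(8, -4) - 59 = (4*(-2))*8 - 59 = -8*8 - 59 = -64 - 59 = -123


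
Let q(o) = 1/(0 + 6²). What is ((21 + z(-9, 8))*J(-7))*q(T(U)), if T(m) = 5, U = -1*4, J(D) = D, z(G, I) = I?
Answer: -203/36 ≈ -5.6389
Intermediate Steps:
U = -4
q(o) = 1/36 (q(o) = 1/(0 + 36) = 1/36)
((21 + z(-9, 8))*J(-7))*q(T(U)) = ((21 + 8)*(-7))*(1/36) = (29*(-7))*(1/36) = -203*1/36 = -203/36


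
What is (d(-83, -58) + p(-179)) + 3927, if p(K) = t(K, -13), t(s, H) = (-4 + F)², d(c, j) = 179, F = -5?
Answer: 4187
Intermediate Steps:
t(s, H) = 81 (t(s, H) = (-4 - 5)² = (-9)² = 81)
p(K) = 81
(d(-83, -58) + p(-179)) + 3927 = (179 + 81) + 3927 = 260 + 3927 = 4187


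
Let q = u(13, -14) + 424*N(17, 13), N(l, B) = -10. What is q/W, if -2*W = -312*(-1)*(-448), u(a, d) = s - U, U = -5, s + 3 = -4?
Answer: -101/1664 ≈ -0.060697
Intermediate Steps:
s = -7 (s = -3 - 4 = -7)
u(a, d) = -2 (u(a, d) = -7 - 1*(-5) = -7 + 5 = -2)
q = -4242 (q = -2 + 424*(-10) = -2 - 4240 = -4242)
W = 69888 (W = -(-312*(-1))*(-448)/2 = -156*(-448) = -½*(-139776) = 69888)
q/W = -4242/69888 = -4242*1/69888 = -101/1664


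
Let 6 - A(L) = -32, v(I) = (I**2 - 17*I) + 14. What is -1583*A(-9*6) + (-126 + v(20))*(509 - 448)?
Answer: -63326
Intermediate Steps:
v(I) = 14 + I**2 - 17*I
A(L) = 38 (A(L) = 6 - 1*(-32) = 6 + 32 = 38)
-1583*A(-9*6) + (-126 + v(20))*(509 - 448) = -1583*38 + (-126 + (14 + 20**2 - 17*20))*(509 - 448) = -60154 + (-126 + (14 + 400 - 340))*61 = -60154 + (-126 + 74)*61 = -60154 - 52*61 = -60154 - 3172 = -63326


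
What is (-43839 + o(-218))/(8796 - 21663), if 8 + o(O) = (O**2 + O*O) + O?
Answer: -50983/12867 ≈ -3.9623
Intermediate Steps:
o(O) = -8 + O + 2*O**2 (o(O) = -8 + ((O**2 + O*O) + O) = -8 + ((O**2 + O**2) + O) = -8 + (2*O**2 + O) = -8 + (O + 2*O**2) = -8 + O + 2*O**2)
(-43839 + o(-218))/(8796 - 21663) = (-43839 + (-8 - 218 + 2*(-218)**2))/(8796 - 21663) = (-43839 + (-8 - 218 + 2*47524))/(-12867) = (-43839 + (-8 - 218 + 95048))*(-1/12867) = (-43839 + 94822)*(-1/12867) = 50983*(-1/12867) = -50983/12867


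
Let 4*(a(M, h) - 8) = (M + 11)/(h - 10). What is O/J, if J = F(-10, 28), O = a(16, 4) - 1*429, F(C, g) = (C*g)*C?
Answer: -3377/22400 ≈ -0.15076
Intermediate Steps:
F(C, g) = g*C²
a(M, h) = 8 + (11 + M)/(4*(-10 + h)) (a(M, h) = 8 + ((M + 11)/(h - 10))/4 = 8 + ((11 + M)/(-10 + h))/4 = 8 + (11 + M)/(4*(-10 + h)))
O = -3377/8 (O = (-309 + 16 + 32*4)/(4*(-10 + 4)) - 1*429 = (¼)*(-309 + 16 + 128)/(-6) - 429 = (¼)*(-⅙)*(-165) - 429 = 55/8 - 429 = -3377/8 ≈ -422.13)
J = 2800 (J = 28*(-10)² = 28*100 = 2800)
O/J = -3377/8/2800 = -3377/8*1/2800 = -3377/22400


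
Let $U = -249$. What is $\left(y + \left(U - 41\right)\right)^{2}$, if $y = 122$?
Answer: $28224$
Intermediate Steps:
$\left(y + \left(U - 41\right)\right)^{2} = \left(122 - 290\right)^{2} = \left(-168\right)^{2} = 28224$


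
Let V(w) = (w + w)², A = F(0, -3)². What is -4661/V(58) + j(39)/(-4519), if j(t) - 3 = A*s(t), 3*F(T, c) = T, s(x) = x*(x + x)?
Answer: -21103427/60807664 ≈ -0.34705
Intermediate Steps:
s(x) = 2*x² (s(x) = x*(2*x) = 2*x²)
F(T, c) = T/3
A = 0 (A = ((⅓)*0)² = 0² = 0)
V(w) = 4*w² (V(w) = (2*w)² = 4*w²)
j(t) = 3 (j(t) = 3 + 0*(2*t²) = 3 + 0 = 3)
-4661/V(58) + j(39)/(-4519) = -4661/(4*58²) + 3/(-4519) = -4661/(4*3364) + 3*(-1/4519) = -4661/13456 - 3/4519 = -21103427/60807664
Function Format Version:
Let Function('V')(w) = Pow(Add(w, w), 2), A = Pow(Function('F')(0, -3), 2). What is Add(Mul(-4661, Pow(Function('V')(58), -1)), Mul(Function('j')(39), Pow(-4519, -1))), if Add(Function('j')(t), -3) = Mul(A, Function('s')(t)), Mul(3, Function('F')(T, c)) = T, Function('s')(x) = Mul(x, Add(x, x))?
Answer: Rational(-21103427, 60807664) ≈ -0.34705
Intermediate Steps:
Function('s')(x) = Mul(2, Pow(x, 2)) (Function('s')(x) = Mul(x, Mul(2, x)) = Mul(2, Pow(x, 2)))
Function('F')(T, c) = Mul(Rational(1, 3), T)
A = 0 (A = Pow(Mul(Rational(1, 3), 0), 2) = Pow(0, 2) = 0)
Function('V')(w) = Mul(4, Pow(w, 2)) (Function('V')(w) = Pow(Mul(2, w), 2) = Mul(4, Pow(w, 2)))
Function('j')(t) = 3 (Function('j')(t) = Add(3, Mul(0, Mul(2, Pow(t, 2)))) = Add(3, 0) = 3)
Add(Mul(-4661, Pow(Function('V')(58), -1)), Mul(Function('j')(39), Pow(-4519, -1))) = Add(Mul(-4661, Pow(Mul(4, Pow(58, 2)), -1)), Mul(3, Pow(-4519, -1))) = Add(Mul(-4661, Pow(Mul(4, 3364), -1)), Mul(3, Rational(-1, 4519))) = Add(Mul(-4661, Pow(13456, -1)), Rational(-3, 4519)) = Add(Mul(-4661, Rational(1, 13456)), Rational(-3, 4519)) = Add(Rational(-4661, 13456), Rational(-3, 4519)) = Rational(-21103427, 60807664)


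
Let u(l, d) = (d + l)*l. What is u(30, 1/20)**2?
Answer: 3250809/4 ≈ 8.1270e+5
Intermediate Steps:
u(l, d) = l*(d + l)
u(30, 1/20)**2 = (30*(1/20 + 30))**2 = (30*(601/20))**2 = (1803/2)**2 = 3250809/4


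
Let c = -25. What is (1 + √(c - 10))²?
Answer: (1 + I*√35)² ≈ -34.0 + 11.832*I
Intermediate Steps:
(1 + √(c - 10))² = (1 + √(-25 - 10))² = (1 + √(-35))² = (1 + I*√35)²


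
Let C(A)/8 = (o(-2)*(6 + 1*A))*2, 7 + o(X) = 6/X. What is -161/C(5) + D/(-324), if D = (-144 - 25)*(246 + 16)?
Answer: 19495361/142560 ≈ 136.75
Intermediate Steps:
o(X) = -7 + 6/X
D = -44278 (D = -169*262 = -44278)
C(A) = -960 - 160*A (C(A) = 8*(((-7 + 6/(-2))*(6 + 1*A))*2) = 8*(((-7 + 6*(-½))*(6 + A))*2) = 8*(((-7 - 3)*(6 + A))*2) = 8*(-10*(6 + A)*2) = 8*((-60 - 10*A)*2) = 8*(-120 - 20*A) = -960 - 160*A)
-161/C(5) + D/(-324) = -161/(-960 - 160*5) - 44278/(-324) = -161/(-960 - 800) - 44278*(-1/324) = -161/(-1760) + 22139/162 = -161*(-1/1760) + 22139/162 = 161/1760 + 22139/162 = 19495361/142560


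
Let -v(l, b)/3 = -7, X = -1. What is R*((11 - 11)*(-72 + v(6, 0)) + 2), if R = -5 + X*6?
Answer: -22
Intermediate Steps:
v(l, b) = 21 (v(l, b) = -3*(-7) = 21)
R = -11 (R = -5 - 1*6 = -5 - 6 = -11)
R*((11 - 11)*(-72 + v(6, 0)) + 2) = -11*((11 - 11)*(-72 + 21) + 2) = -11*(0*(-51) + 2) = -11*(0 + 2) = -11*2 = -22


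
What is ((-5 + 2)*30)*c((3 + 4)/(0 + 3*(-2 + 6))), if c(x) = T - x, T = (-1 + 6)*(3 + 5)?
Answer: -7095/2 ≈ -3547.5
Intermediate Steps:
T = 40 (T = 5*8 = 40)
c(x) = 40 - x
((-5 + 2)*30)*c((3 + 4)/(0 + 3*(-2 + 6))) = ((-5 + 2)*30)*(40 - (3 + 4)/(0 + 3*(-2 + 6))) = (-3*30)*(40 - 7/(0 + 3*4)) = -90*(40 - 7/(0 + 12)) = -90*(40 - 7/12) = -90*473/12 = -7095/2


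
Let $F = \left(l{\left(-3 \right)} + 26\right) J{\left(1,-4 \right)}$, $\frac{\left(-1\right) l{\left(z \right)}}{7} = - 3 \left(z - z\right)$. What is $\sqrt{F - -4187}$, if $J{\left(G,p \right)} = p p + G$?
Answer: $\sqrt{4629} \approx 68.037$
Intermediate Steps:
$J{\left(G,p \right)} = G + p^{2}$ ($J{\left(G,p \right)} = p^{2} + G = G + p^{2}$)
$l{\left(z \right)} = 0$ ($l{\left(z \right)} = - 7 \left(- 3 \left(z - z\right)\right) = - 7 \left(\left(-3\right) 0\right) = \left(-7\right) 0 = 0$)
$F = 442$ ($F = \left(0 + 26\right) \left(1 + \left(-4\right)^{2}\right) = 26 \left(1 + 16\right) = 26 \cdot 17 = 442$)
$\sqrt{F - -4187} = \sqrt{442 - -4187} = \sqrt{442 + 4187} = \sqrt{4629}$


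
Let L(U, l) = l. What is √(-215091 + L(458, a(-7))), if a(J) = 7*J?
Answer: 2*I*√53785 ≈ 463.83*I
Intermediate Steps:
√(-215091 + L(458, a(-7))) = √(-215091 + 7*(-7)) = √(-215091 - 49) = √(-215140) = 2*I*√53785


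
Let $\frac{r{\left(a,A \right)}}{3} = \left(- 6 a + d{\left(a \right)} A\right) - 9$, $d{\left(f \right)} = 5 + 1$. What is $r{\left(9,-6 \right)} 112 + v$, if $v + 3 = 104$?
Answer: $-33163$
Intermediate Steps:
$v = 101$ ($v = -3 + 104 = 101$)
$d{\left(f \right)} = 6$
$r{\left(a,A \right)} = -27 - 18 a + 18 A$ ($r{\left(a,A \right)} = 3 \left(\left(- 6 a + 6 A\right) - 9\right) = 3 \left(-9 - 6 a + 6 A\right) = -27 - 18 a + 18 A$)
$r{\left(9,-6 \right)} 112 + v = \left(-27 - 162 + 18 \left(-6\right)\right) 112 + 101 = \left(-27 - 162 - 108\right) 112 + 101 = \left(-297\right) 112 + 101 = -33264 + 101 = -33163$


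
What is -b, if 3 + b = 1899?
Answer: -1896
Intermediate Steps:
b = 1896 (b = -3 + 1899 = 1896)
-b = -1*1896 = -1896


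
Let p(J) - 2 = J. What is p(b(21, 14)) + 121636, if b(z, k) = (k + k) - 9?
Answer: 121657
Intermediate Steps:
b(z, k) = -9 + 2*k (b(z, k) = 2*k - 9 = -9 + 2*k)
p(J) = 2 + J
p(b(21, 14)) + 121636 = (2 + (-9 + 2*14)) + 121636 = (2 + (-9 + 28)) + 121636 = (2 + 19) + 121636 = 21 + 121636 = 121657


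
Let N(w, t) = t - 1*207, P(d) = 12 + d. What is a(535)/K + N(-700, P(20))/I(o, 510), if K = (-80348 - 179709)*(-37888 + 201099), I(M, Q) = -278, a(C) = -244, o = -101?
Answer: 7427728597557/11799477321506 ≈ 0.62950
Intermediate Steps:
N(w, t) = -207 + t (N(w, t) = t - 207 = -207 + t)
K = -42444163027 (K = -260057*163211 = -42444163027)
a(535)/K + N(-700, P(20))/I(o, 510) = -244/(-42444163027) + (-207 + (12 + 20))/(-278) = -244*(-1/42444163027) + (-207 + 32)*(-1/278) = 244/42444163027 - 175*(-1/278) = 244/42444163027 + 175/278 = 7427728597557/11799477321506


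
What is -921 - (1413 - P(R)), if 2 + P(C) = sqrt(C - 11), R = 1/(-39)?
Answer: -2336 + I*sqrt(16770)/39 ≈ -2336.0 + 3.3205*I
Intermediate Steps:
R = -1/39 ≈ -0.025641
P(C) = -2 + sqrt(-11 + C) (P(C) = -2 + sqrt(C - 11) = -2 + sqrt(-11 + C))
-921 - (1413 - P(R)) = -921 - (1413 - (-2 + sqrt(-11 - 1/39))) = -921 - (1413 - (-2 + sqrt(-430/39))) = -921 - (1413 - (-2 + I*sqrt(16770)/39)) = -921 - (1413 + (2 - I*sqrt(16770)/39)) = -921 - (1415 - I*sqrt(16770)/39) = -921 + (-1415 + I*sqrt(16770)/39) = -2336 + I*sqrt(16770)/39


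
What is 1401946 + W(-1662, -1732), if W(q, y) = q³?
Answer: -4589447582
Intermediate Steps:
1401946 + W(-1662, -1732) = 1401946 + (-1662)³ = 1401946 - 4590849528 = -4589447582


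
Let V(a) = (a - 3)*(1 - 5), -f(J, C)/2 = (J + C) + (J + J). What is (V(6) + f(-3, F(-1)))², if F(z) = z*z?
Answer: 16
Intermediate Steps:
F(z) = z²
f(J, C) = -6*J - 2*C (f(J, C) = -2*((J + C) + (J + J)) = -2*((C + J) + 2*J) = -2*(C + 3*J) = -6*J - 2*C)
V(a) = 12 - 4*a (V(a) = (-3 + a)*(-4) = 12 - 4*a)
(V(6) + f(-3, F(-1)))² = ((12 - 4*6) + (-6*(-3) - 2*(-1)²))² = ((12 - 24) + (18 - 2*1))² = (-12 + (18 - 2))² = (-12 + 16)² = 4² = 16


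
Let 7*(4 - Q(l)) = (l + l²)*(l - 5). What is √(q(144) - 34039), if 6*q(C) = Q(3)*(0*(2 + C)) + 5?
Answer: I*√1225374/6 ≈ 184.49*I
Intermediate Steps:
Q(l) = 4 - (-5 + l)*(l + l²)/7 (Q(l) = 4 - (l + l²)*(l - 5)/7 = 4 - (l + l²)*(-5 + l)/7 = 4 - (-5 + l)*(l + l²)/7)
q(C) = ⅚ (q(C) = ((4 - ⅐*3³ + (4/7)*3² + (5/7)*3)*(0*(2 + C)) + 5)/6 = ((4 - ⅐*27 + (4/7)*9 + 15/7)*0 + 5)/6 = ((4 - 27/7 + 36/7 + 15/7)*0 + 5)/6 = ((52/7)*0 + 5)/6 = (0 + 5)/6 = (⅙)*5 = ⅚)
√(q(144) - 34039) = √(⅚ - 34039) = √(-204229/6) = I*√1225374/6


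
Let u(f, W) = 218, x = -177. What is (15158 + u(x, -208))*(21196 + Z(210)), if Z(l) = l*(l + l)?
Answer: 1682072896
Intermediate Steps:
Z(l) = 2*l² (Z(l) = l*(2*l) = 2*l²)
(15158 + u(x, -208))*(21196 + Z(210)) = (15158 + 218)*(21196 + 2*210²) = 15376*(21196 + 2*44100) = 15376*(21196 + 88200) = 15376*109396 = 1682072896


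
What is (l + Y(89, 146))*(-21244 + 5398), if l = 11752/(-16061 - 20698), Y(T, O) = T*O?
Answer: -2522866453708/12253 ≈ -2.0590e+8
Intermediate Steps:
Y(T, O) = O*T
l = -11752/36759 (l = 11752/(-36759) = 11752*(-1/36759) = -11752/36759 ≈ -0.31970)
(l + Y(89, 146))*(-21244 + 5398) = (-11752/36759 + 146*89)*(-21244 + 5398) = (-11752/36759 + 12994)*(-15846) = (477634694/36759)*(-15846) = -2522866453708/12253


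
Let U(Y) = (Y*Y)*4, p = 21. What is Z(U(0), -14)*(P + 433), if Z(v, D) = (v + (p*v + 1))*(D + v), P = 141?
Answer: -8036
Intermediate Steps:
U(Y) = 4*Y² (U(Y) = Y²*4 = 4*Y²)
Z(v, D) = (1 + 22*v)*(D + v) (Z(v, D) = (v + (21*v + 1))*(D + v) = (v + (1 + 21*v))*(D + v) = (1 + 22*v)*(D + v))
Z(U(0), -14)*(P + 433) = (-14 + 4*0² + 22*(4*0²)² + 22*(-14)*(4*0²))*(141 + 433) = (-14 + 4*0 + 22*(4*0)² + 22*(-14)*(4*0))*574 = (-14 + 0 + 22*0² + 22*(-14)*0)*574 = (-14 + 0 + 22*0 + 0)*574 = (-14 + 0 + 0 + 0)*574 = -14*574 = -8036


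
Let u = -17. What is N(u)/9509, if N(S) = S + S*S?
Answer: 272/9509 ≈ 0.028604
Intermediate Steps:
N(S) = S + S**2
N(u)/9509 = -17*(1 - 17)/9509 = -17*(-16)*(1/9509) = 272*(1/9509) = 272/9509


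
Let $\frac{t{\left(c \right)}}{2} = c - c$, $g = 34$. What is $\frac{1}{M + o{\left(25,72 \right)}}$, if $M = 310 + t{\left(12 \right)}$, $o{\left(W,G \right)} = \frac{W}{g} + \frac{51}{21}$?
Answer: $\frac{238}{74533} \approx 0.0031932$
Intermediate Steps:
$o{\left(W,G \right)} = \frac{17}{7} + \frac{W}{34}$ ($o{\left(W,G \right)} = \frac{W}{34} + \frac{51}{21} = W \frac{1}{34} + 51 \cdot \frac{1}{21} = \frac{W}{34} + \frac{17}{7} = \frac{17}{7} + \frac{W}{34}$)
$t{\left(c \right)} = 0$ ($t{\left(c \right)} = 2 \left(c - c\right) = 2 \cdot 0 = 0$)
$M = 310$ ($M = 310 + 0 = 310$)
$\frac{1}{M + o{\left(25,72 \right)}} = \frac{1}{310 + \left(\frac{17}{7} + \frac{1}{34} \cdot 25\right)} = \frac{1}{310 + \left(\frac{17}{7} + \frac{25}{34}\right)} = \frac{1}{310 + \frac{753}{238}} = \frac{1}{\frac{74533}{238}} = \frac{238}{74533}$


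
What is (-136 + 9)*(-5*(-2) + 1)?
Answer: -1397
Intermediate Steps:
(-136 + 9)*(-5*(-2) + 1) = -127*(10 + 1) = -127*11 = -1397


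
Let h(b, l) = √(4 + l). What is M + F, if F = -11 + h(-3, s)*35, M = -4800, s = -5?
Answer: -4811 + 35*I ≈ -4811.0 + 35.0*I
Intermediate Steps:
F = -11 + 35*I (F = -11 + √(4 - 5)*35 = -11 + √(-1)*35 = -11 + I*35 = -11 + 35*I ≈ -11.0 + 35.0*I)
M + F = -4800 + (-11 + 35*I) = -4811 + 35*I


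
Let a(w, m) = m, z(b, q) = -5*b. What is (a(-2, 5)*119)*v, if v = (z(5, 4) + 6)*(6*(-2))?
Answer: 135660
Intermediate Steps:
v = 228 (v = (-5*5 + 6)*(6*(-2)) = (-25 + 6)*(-12) = -19*(-12) = 228)
(a(-2, 5)*119)*v = (5*119)*228 = 595*228 = 135660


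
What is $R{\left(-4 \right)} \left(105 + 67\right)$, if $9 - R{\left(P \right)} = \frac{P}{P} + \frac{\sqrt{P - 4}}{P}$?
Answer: $1376 + 86 i \sqrt{2} \approx 1376.0 + 121.62 i$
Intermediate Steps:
$R{\left(P \right)} = 8 - \frac{\sqrt{-4 + P}}{P}$ ($R{\left(P \right)} = 9 - \left(\frac{P}{P} + \frac{\sqrt{P - 4}}{P}\right) = 9 - \left(1 + \frac{\sqrt{-4 + P}}{P}\right) = 8 - \frac{\sqrt{-4 + P}}{P}$)
$R{\left(-4 \right)} \left(105 + 67\right) = \left(8 - \frac{\sqrt{-4 - 4}}{-4}\right) \left(105 + 67\right) = \left(8 - - \frac{\sqrt{-8}}{4}\right) 172 = \left(8 - - \frac{2 i \sqrt{2}}{4}\right) 172 = \left(8 + \frac{i \sqrt{2}}{2}\right) 172 = 1376 + 86 i \sqrt{2}$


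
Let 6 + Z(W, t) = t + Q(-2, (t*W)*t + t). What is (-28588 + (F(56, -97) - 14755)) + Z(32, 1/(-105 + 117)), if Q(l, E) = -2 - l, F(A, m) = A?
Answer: -519515/12 ≈ -43293.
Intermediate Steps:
Z(W, t) = -6 + t (Z(W, t) = -6 + (t + (-2 - 1*(-2))) = -6 + (t + (-2 + 2)) = -6 + (t + 0) = -6 + t)
(-28588 + (F(56, -97) - 14755)) + Z(32, 1/(-105 + 117)) = (-28588 + (56 - 14755)) + (-6 + 1/(-105 + 117)) = (-28588 - 14699) + (-6 + 1/12) = -43287 + (-6 + 1/12) = -43287 - 71/12 = -519515/12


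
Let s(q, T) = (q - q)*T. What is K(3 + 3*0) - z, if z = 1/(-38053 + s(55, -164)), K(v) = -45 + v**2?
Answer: -1369907/38053 ≈ -36.000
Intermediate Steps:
s(q, T) = 0 (s(q, T) = 0*T = 0)
z = -1/38053 (z = 1/(-38053 + 0) = 1/(-38053) = -1/38053 ≈ -2.6279e-5)
K(3 + 3*0) - z = (-45 + (3 + 3*0)**2) - 1*(-1/38053) = (-45 + (3 + 0)**2) + 1/38053 = (-45 + 3**2) + 1/38053 = (-45 + 9) + 1/38053 = -36 + 1/38053 = -1369907/38053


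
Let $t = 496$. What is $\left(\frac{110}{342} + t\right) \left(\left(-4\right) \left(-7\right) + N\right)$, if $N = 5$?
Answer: $\frac{933581}{57} \approx 16379.0$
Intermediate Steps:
$\left(\frac{110}{342} + t\right) \left(\left(-4\right) \left(-7\right) + N\right) = \left(\frac{110}{342} + 496\right) \left(\left(-4\right) \left(-7\right) + 5\right) = \left(110 \cdot \frac{1}{342} + 496\right) \left(28 + 5\right) = \left(\frac{55}{171} + 496\right) 33 = \frac{84871}{171} \cdot 33 = \frac{933581}{57}$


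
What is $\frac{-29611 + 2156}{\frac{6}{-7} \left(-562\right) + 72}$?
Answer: $- \frac{595}{12} \approx -49.583$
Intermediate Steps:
$\frac{-29611 + 2156}{\frac{6}{-7} \left(-562\right) + 72} = - \frac{27455}{6 \left(- \frac{1}{7}\right) \left(-562\right) + 72} = - \frac{27455}{\left(- \frac{6}{7}\right) \left(-562\right) + 72} = - \frac{27455}{\frac{3372}{7} + 72} = - \frac{27455}{\frac{3876}{7}} = \left(-27455\right) \frac{7}{3876} = - \frac{595}{12}$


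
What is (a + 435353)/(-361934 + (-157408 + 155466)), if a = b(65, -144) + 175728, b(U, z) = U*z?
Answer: -601721/363876 ≈ -1.6536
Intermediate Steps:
a = 166368 (a = 65*(-144) + 175728 = -9360 + 175728 = 166368)
(a + 435353)/(-361934 + (-157408 + 155466)) = (166368 + 435353)/(-361934 + (-157408 + 155466)) = 601721/(-361934 - 1942) = 601721/(-363876) = 601721*(-1/363876) = -601721/363876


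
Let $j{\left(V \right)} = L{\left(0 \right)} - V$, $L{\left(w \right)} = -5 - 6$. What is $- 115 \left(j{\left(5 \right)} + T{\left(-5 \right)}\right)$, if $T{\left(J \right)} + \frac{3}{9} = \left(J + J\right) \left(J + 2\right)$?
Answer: $- \frac{4715}{3} \approx -1571.7$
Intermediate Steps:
$L{\left(w \right)} = -11$ ($L{\left(w \right)} = -5 - 6 = -11$)
$T{\left(J \right)} = - \frac{1}{3} + 2 J \left(2 + J\right)$ ($T{\left(J \right)} = - \frac{1}{3} + \left(J + J\right) \left(J + 2\right) = - \frac{1}{3} + 2 J \left(2 + J\right)$)
$j{\left(V \right)} = -11 - V$
$- 115 \left(j{\left(5 \right)} + T{\left(-5 \right)}\right) = - 115 \left(\left(-11 - 5\right) + \left(- \frac{1}{3} + 2 \left(-5\right)^{2} + 4 \left(-5\right)\right)\right) = - 115 \left(\left(-11 - 5\right) - - \frac{89}{3}\right) = - 115 \left(-16 - - \frac{89}{3}\right) = - 115 \left(-16 + \frac{89}{3}\right) = \left(-115\right) \frac{41}{3} = - \frac{4715}{3}$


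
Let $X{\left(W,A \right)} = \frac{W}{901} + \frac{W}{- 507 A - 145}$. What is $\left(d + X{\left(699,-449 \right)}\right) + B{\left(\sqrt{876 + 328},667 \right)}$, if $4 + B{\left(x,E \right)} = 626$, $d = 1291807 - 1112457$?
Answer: $\frac{36890045971357}{204975698} \approx 1.7997 \cdot 10^{5}$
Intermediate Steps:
$d = 179350$
$B{\left(x,E \right)} = 622$ ($B{\left(x,E \right)} = -4 + 626 = 622$)
$X{\left(W,A \right)} = \frac{W}{901} + \frac{W}{-145 - 507 A}$ ($X{\left(W,A \right)} = W \frac{1}{901} + \frac{W}{-145 - 507 A} = \frac{W}{901} + \frac{W}{-145 - 507 A}$)
$\left(d + X{\left(699,-449 \right)}\right) + B{\left(\sqrt{876 + 328},667 \right)} = \left(179350 + \frac{3}{901} \cdot 699 \frac{1}{145 + 507 \left(-449\right)} \left(-252 + 169 \left(-449\right)\right)\right) + 622 = \left(179350 + \frac{3}{901} \cdot 699 \frac{1}{145 - 227643} \left(-252 - 75881\right)\right) + 622 = \left(179350 + \frac{3}{901} \cdot 699 \frac{1}{-227498} \left(-76133\right)\right) + 622 = \left(179350 + \frac{3}{901} \cdot 699 \left(- \frac{1}{227498}\right) \left(-76133\right)\right) + 622 = \left(179350 + \frac{159650901}{204975698}\right) + 622 = \frac{36762551087201}{204975698} + 622 = \frac{36890045971357}{204975698}$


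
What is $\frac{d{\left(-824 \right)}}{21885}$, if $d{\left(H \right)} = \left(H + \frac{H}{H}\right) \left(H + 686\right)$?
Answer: $\frac{37858}{7295} \approx 5.1896$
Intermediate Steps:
$d{\left(H \right)} = \left(1 + H\right) \left(686 + H\right)$ ($d{\left(H \right)} = \left(H + 1\right) \left(686 + H\right) = \left(1 + H\right) \left(686 + H\right)$)
$\frac{d{\left(-824 \right)}}{21885} = \frac{686 + \left(-824\right)^{2} + 687 \left(-824\right)}{21885} = \left(686 + 678976 - 566088\right) \frac{1}{21885} = 113574 \cdot \frac{1}{21885} = \frac{37858}{7295}$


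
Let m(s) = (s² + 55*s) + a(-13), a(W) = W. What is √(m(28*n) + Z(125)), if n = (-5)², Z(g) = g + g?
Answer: √528737 ≈ 727.14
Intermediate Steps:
Z(g) = 2*g
n = 25
m(s) = -13 + s² + 55*s (m(s) = (s² + 55*s) - 13 = -13 + s² + 55*s)
√(m(28*n) + Z(125)) = √((-13 + (28*25)² + 55*(28*25)) + 2*125) = √((-13 + 700² + 55*700) + 250) = √((-13 + 490000 + 38500) + 250) = √(528487 + 250) = √528737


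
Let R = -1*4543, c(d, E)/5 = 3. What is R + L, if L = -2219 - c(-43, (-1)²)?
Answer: -6777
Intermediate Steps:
c(d, E) = 15 (c(d, E) = 5*3 = 15)
R = -4543
L = -2234 (L = -2219 - 1*15 = -2219 - 15 = -2234)
R + L = -4543 - 2234 = -6777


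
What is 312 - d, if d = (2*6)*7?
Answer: 228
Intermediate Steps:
d = 84 (d = 12*7 = 84)
312 - d = 312 - 1*84 = 312 - 84 = 228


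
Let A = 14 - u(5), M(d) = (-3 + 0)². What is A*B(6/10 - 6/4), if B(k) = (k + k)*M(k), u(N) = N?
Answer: -729/5 ≈ -145.80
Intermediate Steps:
M(d) = 9 (M(d) = (-3)² = 9)
B(k) = 18*k (B(k) = (k + k)*9 = (2*k)*9 = 18*k)
A = 9 (A = 14 - 1*5 = 14 - 5 = 9)
A*B(6/10 - 6/4) = 9*(18*(6/10 - 6/4)) = 9*(18*(6*(⅒) - 6*¼)) = 9*(18*(⅗ - 3/2)) = 9*(18*(-9/10)) = 9*(-81/5) = -729/5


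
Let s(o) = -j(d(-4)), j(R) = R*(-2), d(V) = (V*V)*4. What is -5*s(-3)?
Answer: -640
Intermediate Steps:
d(V) = 4*V**2 (d(V) = V**2*4 = 4*V**2)
j(R) = -2*R
s(o) = 128 (s(o) = -(-2)*4*(-4)**2 = -(-2)*4*16 = -(-2)*64 = -1*(-128) = 128)
-5*s(-3) = -5*128 = -640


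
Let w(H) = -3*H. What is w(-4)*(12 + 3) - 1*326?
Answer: -146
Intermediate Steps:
w(-4)*(12 + 3) - 1*326 = (-3*(-4))*(12 + 3) - 1*326 = 12*15 - 326 = 180 - 326 = -146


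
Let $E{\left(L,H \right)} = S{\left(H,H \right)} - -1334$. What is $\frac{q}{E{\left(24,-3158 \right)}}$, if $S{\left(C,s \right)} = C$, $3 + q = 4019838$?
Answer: $- \frac{1339945}{608} \approx -2203.9$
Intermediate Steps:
$q = 4019835$ ($q = -3 + 4019838 = 4019835$)
$E{\left(L,H \right)} = 1334 + H$ ($E{\left(L,H \right)} = H - -1334 = H + 1334 = 1334 + H$)
$\frac{q}{E{\left(24,-3158 \right)}} = \frac{4019835}{1334 - 3158} = \frac{4019835}{-1824} = 4019835 \left(- \frac{1}{1824}\right) = - \frac{1339945}{608}$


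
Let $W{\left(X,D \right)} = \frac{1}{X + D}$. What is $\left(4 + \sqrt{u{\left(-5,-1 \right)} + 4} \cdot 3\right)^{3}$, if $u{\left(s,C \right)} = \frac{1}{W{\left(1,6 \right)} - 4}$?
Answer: $\frac{\left(12 + \sqrt{303}\right)^{3}}{27} \approx 941.85$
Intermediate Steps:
$W{\left(X,D \right)} = \frac{1}{D + X}$
$u{\left(s,C \right)} = - \frac{7}{27}$ ($u{\left(s,C \right)} = \frac{1}{\frac{1}{6 + 1} - 4} = \frac{1}{\frac{1}{7} - 4} = \frac{1}{- \frac{27}{7}} = - \frac{7}{27}$)
$\left(4 + \sqrt{u{\left(-5,-1 \right)} + 4} \cdot 3\right)^{3} = \left(4 + \sqrt{- \frac{7}{27} + 4} \cdot 3\right)^{3} = \left(4 + \sqrt{\frac{101}{27}} \cdot 3\right)^{3} = \left(4 + \frac{\sqrt{303}}{9} \cdot 3\right)^{3} = \left(4 + \frac{\sqrt{303}}{3}\right)^{3}$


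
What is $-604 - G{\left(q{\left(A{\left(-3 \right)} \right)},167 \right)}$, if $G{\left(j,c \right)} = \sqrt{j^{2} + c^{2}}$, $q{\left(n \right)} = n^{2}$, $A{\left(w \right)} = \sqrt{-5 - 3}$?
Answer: $-604 - \sqrt{27953} \approx -771.19$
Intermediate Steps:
$A{\left(w \right)} = 2 i \sqrt{2}$ ($A{\left(w \right)} = \sqrt{-8} = 2 i \sqrt{2}$)
$G{\left(j,c \right)} = \sqrt{c^{2} + j^{2}}$
$-604 - G{\left(q{\left(A{\left(-3 \right)} \right)},167 \right)} = -604 - \sqrt{167^{2} + \left(\left(2 i \sqrt{2}\right)^{2}\right)^{2}} = -604 - \sqrt{27889 + \left(-8\right)^{2}} = -604 - \sqrt{27889 + 64} = -604 - \sqrt{27953}$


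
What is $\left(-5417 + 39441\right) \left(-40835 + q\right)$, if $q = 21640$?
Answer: $-653090680$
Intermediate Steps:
$\left(-5417 + 39441\right) \left(-40835 + q\right) = \left(-5417 + 39441\right) \left(-40835 + 21640\right) = 34024 \left(-19195\right) = -653090680$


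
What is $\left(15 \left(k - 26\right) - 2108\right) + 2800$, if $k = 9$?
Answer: $437$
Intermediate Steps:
$\left(15 \left(k - 26\right) - 2108\right) + 2800 = \left(15 \left(9 - 26\right) - 2108\right) + 2800 = \left(15 \left(-17\right) - 2108\right) + 2800 = \left(-255 - 2108\right) + 2800 = -2363 + 2800 = 437$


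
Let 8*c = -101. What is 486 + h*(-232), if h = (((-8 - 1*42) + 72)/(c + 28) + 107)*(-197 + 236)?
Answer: -40204466/41 ≈ -9.8060e+5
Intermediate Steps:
c = -101/8 (c = (1/8)*(-101) = -101/8 ≈ -12.625)
h = 173381/41 (h = (((-8 - 1*42) + 72)/(-101/8 + 28) + 107)*(-197 + 236) = (((-8 - 42) + 72)/(123/8) + 107)*39 = ((-50 + 72)*(8/123) + 107)*39 = (22*(8/123) + 107)*39 = (176/123 + 107)*39 = (13337/123)*39 = 173381/41 ≈ 4228.8)
486 + h*(-232) = 486 + (173381/41)*(-232) = 486 - 40224392/41 = -40204466/41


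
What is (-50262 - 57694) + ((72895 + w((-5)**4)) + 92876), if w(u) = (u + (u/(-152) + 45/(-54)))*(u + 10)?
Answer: 205906715/456 ≈ 4.5155e+5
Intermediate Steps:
w(u) = (10 + u)*(-5/6 + 151*u/152) (w(u) = (u + (u*(-1/152) + 45*(-1/54)))*(10 + u) = (u + (-u/152 - 5/6))*(10 + u) = (u + (-5/6 - u/152))*(10 + u) = (-5/6 + 151*u/152)*(10 + u) = (10 + u)*(-5/6 + 151*u/152))
(-50262 - 57694) + ((72895 + w((-5)**4)) + 92876) = (-50262 - 57694) + ((72895 + (-25/3 + 151*((-5)**4)**2/152 + (2075/228)*(-5)**4)) + 92876) = -107956 + ((72895 + (-25/3 + (151/152)*625**2 + (2075/228)*625)) + 92876) = -107956 + ((72895 + (-25/3 + (151/152)*390625 + 1296875/228)) + 92876) = -107956 + ((72895 + (-25/3 + 58984375/152 + 1296875/228)) + 92876) = -107956 + ((72895 + 179543075/456) + 92876) = -107956 + (212783195/456 + 92876) = -107956 + 255134651/456 = 205906715/456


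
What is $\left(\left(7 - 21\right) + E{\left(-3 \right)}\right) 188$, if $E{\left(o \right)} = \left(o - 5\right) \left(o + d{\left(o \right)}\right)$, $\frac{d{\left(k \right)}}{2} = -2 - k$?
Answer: $-1128$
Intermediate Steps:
$d{\left(k \right)} = -4 - 2 k$ ($d{\left(k \right)} = 2 \left(-2 - k\right) = -4 - 2 k$)
$E{\left(o \right)} = \left(-5 + o\right) \left(-4 - o\right)$ ($E{\left(o \right)} = \left(o - 5\right) \left(o - \left(4 + 2 o\right)\right) = \left(-5 + o\right) \left(-4 - o\right)$)
$\left(\left(7 - 21\right) + E{\left(-3 \right)}\right) 188 = \left(\left(7 - 21\right) - -8\right) 188 = \left(-14 - -8\right) 188 = \left(-14 + 8\right) 188 = \left(-6\right) 188 = -1128$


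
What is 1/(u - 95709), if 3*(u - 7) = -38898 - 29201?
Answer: -3/355205 ≈ -8.4458e-6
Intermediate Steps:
u = -68078/3 (u = 7 + (-38898 - 29201)/3 = 7 + (⅓)*(-68099) = 7 - 68099/3 = -68078/3 ≈ -22693.)
1/(u - 95709) = 1/(-68078/3 - 95709) = 1/(-355205/3) = -3/355205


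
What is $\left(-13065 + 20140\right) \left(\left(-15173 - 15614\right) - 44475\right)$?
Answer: $-532478650$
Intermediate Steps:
$\left(-13065 + 20140\right) \left(\left(-15173 - 15614\right) - 44475\right) = 7075 \left(\left(-15173 - 15614\right) - 44475\right) = 7075 \left(-30787 - 44475\right) = 7075 \left(-75262\right) = -532478650$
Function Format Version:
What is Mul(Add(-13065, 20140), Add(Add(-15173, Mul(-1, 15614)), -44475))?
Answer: -532478650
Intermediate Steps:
Mul(Add(-13065, 20140), Add(Add(-15173, Mul(-1, 15614)), -44475)) = Mul(7075, Add(Add(-15173, -15614), -44475)) = Mul(7075, Add(-30787, -44475)) = Mul(7075, -75262) = -532478650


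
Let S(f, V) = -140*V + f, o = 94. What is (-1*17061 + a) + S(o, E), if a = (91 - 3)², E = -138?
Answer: 10097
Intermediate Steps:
a = 7744 (a = 88² = 7744)
S(f, V) = f - 140*V
(-1*17061 + a) + S(o, E) = (-1*17061 + 7744) + (94 - 140*(-138)) = (-17061 + 7744) + (94 + 19320) = -9317 + 19414 = 10097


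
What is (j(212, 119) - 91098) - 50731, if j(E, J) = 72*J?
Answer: -133261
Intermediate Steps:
(j(212, 119) - 91098) - 50731 = (72*119 - 91098) - 50731 = (8568 - 91098) - 50731 = -82530 - 50731 = -133261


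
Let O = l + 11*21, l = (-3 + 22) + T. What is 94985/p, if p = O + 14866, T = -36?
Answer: 18997/3016 ≈ 6.2987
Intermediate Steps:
l = -17 (l = (-3 + 22) - 36 = 19 - 36 = -17)
O = 214 (O = -17 + 11*21 = -17 + 231 = 214)
p = 15080 (p = 214 + 14866 = 15080)
94985/p = 94985/15080 = 94985*(1/15080) = 18997/3016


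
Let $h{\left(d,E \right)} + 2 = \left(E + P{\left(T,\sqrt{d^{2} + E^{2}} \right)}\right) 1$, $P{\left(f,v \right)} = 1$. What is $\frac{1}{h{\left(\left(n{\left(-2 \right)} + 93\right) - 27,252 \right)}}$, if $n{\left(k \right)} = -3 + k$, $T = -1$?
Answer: $\frac{1}{251} \approx 0.0039841$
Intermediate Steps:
$h{\left(d,E \right)} = -1 + E$ ($h{\left(d,E \right)} = -2 + \left(E + 1\right) 1 = -2 + \left(1 + E\right) 1 = -2 + \left(1 + E\right) = -1 + E$)
$\frac{1}{h{\left(\left(n{\left(-2 \right)} + 93\right) - 27,252 \right)}} = \frac{1}{-1 + 252} = \frac{1}{251}$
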